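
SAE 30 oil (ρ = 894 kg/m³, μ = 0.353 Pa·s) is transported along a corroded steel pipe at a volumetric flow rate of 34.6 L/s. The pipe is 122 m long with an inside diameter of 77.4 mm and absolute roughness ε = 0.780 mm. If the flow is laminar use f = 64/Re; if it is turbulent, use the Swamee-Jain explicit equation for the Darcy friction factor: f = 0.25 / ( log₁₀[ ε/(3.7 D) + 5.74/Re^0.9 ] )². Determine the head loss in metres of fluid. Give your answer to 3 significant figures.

h_f ≈ 193 m

Q = 34.6 L/s = 34.6/1000 = 0.0346 m³/s.
Cross-sectional area A = πD²/4 = π(0.0774)²/4 = 0.004705 m²; mean velocity V = Q/A = 0.0346/0.004705 = 7.354 m/s.
Reynolds number Re = ρVD/μ = 894 · 7.354 · 0.0774 / 0.353 = 1441.
Re < 2300 → laminar flow, so f = 64/Re = 64/1441 = 0.0444 (the turbulent correlation is not needed).
Darcy-Weisbach: ΔP = f(L/D)(ρV²/2) = 0.0444·(122/0.0774)·(894·7.354²/2) = 0.0444·1576·2.417e+04 = 1.692e+06 Pa.
Head loss h_f = ΔP/(ρg) = 1.692e+06/(894·9.81) = 193 m.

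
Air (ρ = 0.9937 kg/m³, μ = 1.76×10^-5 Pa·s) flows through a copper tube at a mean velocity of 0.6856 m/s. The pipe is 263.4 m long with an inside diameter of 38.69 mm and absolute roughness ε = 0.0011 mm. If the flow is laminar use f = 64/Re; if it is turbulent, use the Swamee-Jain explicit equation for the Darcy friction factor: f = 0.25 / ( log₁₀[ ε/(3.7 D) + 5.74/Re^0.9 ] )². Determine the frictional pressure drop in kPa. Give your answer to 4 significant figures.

Reynolds number Re = ρVD/μ = 0.9937 · 0.6856 · 0.03869 / 1.76e-05 = 1498.
Re < 2300 → laminar flow, so f = 64/Re = 64/1498 = 0.04273 (the turbulent correlation is not needed).
Darcy-Weisbach: ΔP = f(L/D)(ρV²/2) = 0.04273·(263.4/0.03869)·(0.9937·0.6856²/2) = 0.04273·6808·0.2335 = 67.94 Pa.
ΔP = 67.94 Pa = 0.06794 kPa.

ΔP ≈ 0.06794 kPa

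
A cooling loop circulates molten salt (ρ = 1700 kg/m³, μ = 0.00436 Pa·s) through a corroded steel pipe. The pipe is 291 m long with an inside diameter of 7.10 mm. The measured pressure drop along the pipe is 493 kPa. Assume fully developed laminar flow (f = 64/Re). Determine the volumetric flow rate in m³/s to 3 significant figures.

Q ≈ 2.42×10^-5 m³/s

For laminar flow, f = 64/Re with Re = ρVD/μ, so Darcy-Weisbach reduces to ΔP = 32μLV/D². Solving for V: V = ΔP·D²/(32μL) = 4.93e+05·(0.0071)²/(32·0.00436·291) = 0.6121 m/s.
Check: Re = ρVD/μ = 1700·0.6121·0.0071/0.00436 = 1695 < 2300, so the laminar assumption holds.
Q = V·A = 0.6121·(π/4·0.0071²) = 2.423e-05 m³/s = 2.42×10^-5 m³/s.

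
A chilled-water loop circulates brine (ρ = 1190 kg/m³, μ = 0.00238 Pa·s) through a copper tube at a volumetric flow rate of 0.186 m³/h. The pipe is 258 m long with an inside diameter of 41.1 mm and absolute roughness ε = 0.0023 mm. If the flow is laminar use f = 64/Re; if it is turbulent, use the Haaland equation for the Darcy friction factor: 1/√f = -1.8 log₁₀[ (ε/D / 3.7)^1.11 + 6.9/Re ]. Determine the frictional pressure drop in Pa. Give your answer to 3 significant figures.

Q = 0.186 m³/h = 0.186/3600 = 5.167e-05 m³/s.
Cross-sectional area A = πD²/4 = π(0.0411)²/4 = 0.001327 m²; mean velocity V = Q/A = 5.167e-05/0.001327 = 0.03894 m/s.
Reynolds number Re = ρVD/μ = 1190 · 0.03894 · 0.0411 / 0.00238 = 800.3.
Re < 2300 → laminar flow, so f = 64/Re = 64/800.3 = 0.07997 (the turbulent correlation is not needed).
Darcy-Weisbach: ΔP = f(L/D)(ρV²/2) = 0.07997·(258/0.0411)·(1190·0.03894²/2) = 0.07997·6277·0.9024 = 453 Pa.

ΔP ≈ 453 Pa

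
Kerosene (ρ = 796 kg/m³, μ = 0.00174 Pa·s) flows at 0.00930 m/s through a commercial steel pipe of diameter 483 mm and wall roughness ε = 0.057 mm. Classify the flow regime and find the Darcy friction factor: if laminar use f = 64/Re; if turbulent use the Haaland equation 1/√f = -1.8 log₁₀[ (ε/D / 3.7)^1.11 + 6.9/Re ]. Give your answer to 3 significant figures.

Re = ρVD/μ = 796·0.0093·0.483/0.00174 = 2055.
Re < 2300 → laminar, so f = 64/Re = 0.03114 (roughness is irrelevant in laminar flow).

f ≈ 0.0311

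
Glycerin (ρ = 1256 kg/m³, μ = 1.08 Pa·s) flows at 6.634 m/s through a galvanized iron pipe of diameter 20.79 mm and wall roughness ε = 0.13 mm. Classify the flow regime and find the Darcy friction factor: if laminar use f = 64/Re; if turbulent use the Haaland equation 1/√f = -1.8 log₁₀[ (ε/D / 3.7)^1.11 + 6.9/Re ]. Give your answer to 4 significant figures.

Re = ρVD/μ = 1256·6.634·0.02079/1.08 = 160.4.
Re < 2300 → laminar, so f = 64/Re = 0.399 (roughness is irrelevant in laminar flow).

f ≈ 0.3990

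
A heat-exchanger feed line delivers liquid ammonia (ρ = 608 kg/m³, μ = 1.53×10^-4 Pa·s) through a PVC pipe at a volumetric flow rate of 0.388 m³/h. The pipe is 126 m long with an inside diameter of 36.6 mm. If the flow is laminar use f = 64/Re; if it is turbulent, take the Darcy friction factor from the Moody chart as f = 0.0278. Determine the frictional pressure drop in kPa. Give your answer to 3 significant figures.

Q = 0.388 m³/h = 0.388/3600 = 0.0001078 m³/s.
Cross-sectional area A = πD²/4 = π(0.0366)²/4 = 0.001052 m²; mean velocity V = Q/A = 0.0001078/0.001052 = 0.1024 m/s.
Reynolds number Re = ρVD/μ = 608 · 0.1024 · 0.0366 / 0.000153 = 1.49e+04.
Re > 4000 → turbulent; use the Moody-chart value f = 0.0278.
Darcy-Weisbach: ΔP = f(L/D)(ρV²/2) = 0.0278·(126/0.0366)·(608·0.1024²/2) = 0.0278·3443·3.19 = 305.3 Pa.
ΔP = 305.3 Pa = 0.305 kPa.

ΔP ≈ 0.305 kPa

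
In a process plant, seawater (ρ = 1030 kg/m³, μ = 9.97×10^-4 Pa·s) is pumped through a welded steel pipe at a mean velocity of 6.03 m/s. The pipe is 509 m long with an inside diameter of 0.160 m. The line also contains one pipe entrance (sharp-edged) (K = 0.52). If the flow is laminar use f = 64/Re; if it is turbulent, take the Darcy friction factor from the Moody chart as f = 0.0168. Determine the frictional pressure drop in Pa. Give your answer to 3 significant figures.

ΔP ≈ 1.01×10^6 Pa

Reynolds number Re = ρVD/μ = 1030 · 6.03 · 0.16 / 0.000997 = 9.967e+05.
Re > 4000 → turbulent; use the Moody-chart value f = 0.0168.
Total minor-loss coefficient ΣK = 1·0.52 = 0.52.
ΔP = [f·L/D + ΣK]·(ρV²/2) = [0.0168·509/0.16 + 0.52]·(1030·6.03²/2) = [53.45 + 0.52]·1.873e+04 = 1.011e+06 Pa.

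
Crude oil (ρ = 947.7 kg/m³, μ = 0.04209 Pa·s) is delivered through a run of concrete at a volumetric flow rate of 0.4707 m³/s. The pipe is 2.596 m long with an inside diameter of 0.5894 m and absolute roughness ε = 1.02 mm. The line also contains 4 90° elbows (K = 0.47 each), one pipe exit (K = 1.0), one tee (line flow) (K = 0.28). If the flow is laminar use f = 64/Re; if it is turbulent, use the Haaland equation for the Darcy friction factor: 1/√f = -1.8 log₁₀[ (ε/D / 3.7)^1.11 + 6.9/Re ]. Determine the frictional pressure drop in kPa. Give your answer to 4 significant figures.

Cross-sectional area A = πD²/4 = π(0.5894)²/4 = 0.2728 m²; mean velocity V = Q/A = 0.4707/0.2728 = 1.725 m/s.
Reynolds number Re = ρVD/μ = 947.7 · 1.725 · 0.5894 / 0.0421 = 2.289e+04.
Re > 4000 → turbulent. Relative roughness ε/D = 0.00102/0.5894 = 0.00173. Haaland: 1/√f = -1.8 log₁₀[(0.00173/3.7)^1.11 + 6.9/2.289e+04] = -1.8 log₁₀[0.000201 + 0.000301] = 5.938, so f = 0.02836.
Total minor-loss coefficient ΣK = 4·0.47 + 1·1 + 1·0.28 = 3.16.
ΔP = [f·L/D + ΣK]·(ρV²/2) = [0.02836·2.596/0.5894 + 3.16]·(947.7·1.725²/2) = [0.1249 + 3.16]·1410 = 4633 Pa.
ΔP = 4633 Pa = 4.633 kPa.

ΔP ≈ 4.633 kPa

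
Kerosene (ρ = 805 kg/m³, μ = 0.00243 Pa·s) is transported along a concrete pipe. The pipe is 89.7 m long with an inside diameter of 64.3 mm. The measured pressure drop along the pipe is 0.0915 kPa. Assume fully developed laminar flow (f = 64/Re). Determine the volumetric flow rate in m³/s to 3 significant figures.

Q ≈ 1.76×10^-4 m³/s

For laminar flow, f = 64/Re with Re = ρVD/μ, so Darcy-Weisbach reduces to ΔP = 32μLV/D². Solving for V: V = ΔP·D²/(32μL) = 91.5·(0.0643)²/(32·0.00243·89.7) = 0.05424 m/s.
Check: Re = ρVD/μ = 805·0.05424·0.0643/0.00243 = 1155 < 2300, so the laminar assumption holds.
Q = V·A = 0.05424·(π/4·0.0643²) = 0.0001761 m³/s = 1.76×10^-4 m³/s.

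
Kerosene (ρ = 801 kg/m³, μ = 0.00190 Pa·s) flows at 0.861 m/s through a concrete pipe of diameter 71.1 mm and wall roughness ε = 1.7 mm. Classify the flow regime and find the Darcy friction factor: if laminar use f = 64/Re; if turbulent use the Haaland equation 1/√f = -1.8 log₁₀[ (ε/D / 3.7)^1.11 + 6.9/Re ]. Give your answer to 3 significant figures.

f ≈ 0.0536

Re = ρVD/μ = 801·0.861·0.0711/0.0019 = 2.581e+04.
Re > 4000 → turbulent. ε/D = 0.0017/0.0711 = 0.0239; Haaland: 1/√f = -1.8 log₁₀[0.00371 + 0.000267] = 4.32, so f = 0.05357.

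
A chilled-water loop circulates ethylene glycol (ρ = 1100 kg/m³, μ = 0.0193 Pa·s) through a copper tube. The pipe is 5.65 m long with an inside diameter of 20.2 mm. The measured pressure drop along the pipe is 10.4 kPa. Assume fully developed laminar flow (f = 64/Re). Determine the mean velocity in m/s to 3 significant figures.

For laminar flow, f = 64/Re with Re = ρVD/μ, so Darcy-Weisbach reduces to ΔP = 32μLV/D². Solving for V: V = ΔP·D²/(32μL) = 1.04e+04·(0.0202)²/(32·0.0193·5.65) = 1.216 m/s.
Check: Re = ρVD/μ = 1100·1.216·0.0202/0.0193 = 1400 < 2300, so the laminar assumption holds.

V ≈ 1.22 m/s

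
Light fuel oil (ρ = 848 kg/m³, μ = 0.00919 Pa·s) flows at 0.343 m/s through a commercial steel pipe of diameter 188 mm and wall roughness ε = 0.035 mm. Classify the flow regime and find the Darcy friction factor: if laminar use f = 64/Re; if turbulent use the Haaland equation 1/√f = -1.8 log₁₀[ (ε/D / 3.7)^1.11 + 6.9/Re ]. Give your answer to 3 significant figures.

f ≈ 0.0360

Re = ρVD/μ = 848·0.343·0.188/0.00919 = 5950.
Re > 4000 → turbulent. ε/D = 3.5e-05/0.188 = 0.000186; Haaland: 1/√f = -1.8 log₁₀[1.69e-05 + 0.00116] = 5.273, so f = 0.03597.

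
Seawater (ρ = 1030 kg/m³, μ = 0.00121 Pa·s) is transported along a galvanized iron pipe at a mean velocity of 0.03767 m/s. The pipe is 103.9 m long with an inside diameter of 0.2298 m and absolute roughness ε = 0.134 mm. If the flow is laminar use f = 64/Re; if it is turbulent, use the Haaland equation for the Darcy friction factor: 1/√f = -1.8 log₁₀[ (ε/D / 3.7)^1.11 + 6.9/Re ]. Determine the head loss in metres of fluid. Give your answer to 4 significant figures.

Reynolds number Re = ρVD/μ = 1030 · 0.03767 · 0.2298 / 0.00121 = 7369.
Re > 4000 → turbulent. Relative roughness ε/D = 0.000134/0.2298 = 0.000583. Haaland: 1/√f = -1.8 log₁₀[(0.000583/3.7)^1.11 + 6.9/7369] = -1.8 log₁₀[6.02e-05 + 0.000936] = 5.403, so f = 0.03426.
Darcy-Weisbach: ΔP = f(L/D)(ρV²/2) = 0.03426·(103.9/0.2298)·(1030·0.03767²/2) = 0.03426·452.1·0.7308 = 11.32 Pa.
Head loss h_f = ΔP/(ρg) = 11.32/(1030·9.81) = 0.001120 m.

h_f ≈ 0.001120 m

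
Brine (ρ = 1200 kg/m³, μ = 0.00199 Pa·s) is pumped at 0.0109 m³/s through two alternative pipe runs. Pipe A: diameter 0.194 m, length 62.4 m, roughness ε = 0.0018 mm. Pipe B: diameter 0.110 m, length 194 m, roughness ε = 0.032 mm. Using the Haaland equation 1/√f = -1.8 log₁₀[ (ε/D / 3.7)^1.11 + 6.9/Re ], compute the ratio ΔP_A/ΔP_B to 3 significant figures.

ΔP_A/ΔP_B ≈ 0.0202

Pipe A: V = Q/A = 0.0109/0.02956 = 0.3688 m/s; Re = 4.314e+04; ε/D = 9.28e-06; Haaland → f = 0.02144; ΔP_A = f(L/D)(ρV²/2) = 562.6 Pa.
Pipe B: V = Q/A = 0.0109/0.009503 = 1.147 m/s; Re = 7.608e+04; ε/D = 0.000291; Haaland → f = 0.02002; ΔP_B = f(L/D)(ρV²/2) = 2.787e+04 Pa.
ΔP_A/ΔP_B = 562.6/2.787e+04 = 0.0202.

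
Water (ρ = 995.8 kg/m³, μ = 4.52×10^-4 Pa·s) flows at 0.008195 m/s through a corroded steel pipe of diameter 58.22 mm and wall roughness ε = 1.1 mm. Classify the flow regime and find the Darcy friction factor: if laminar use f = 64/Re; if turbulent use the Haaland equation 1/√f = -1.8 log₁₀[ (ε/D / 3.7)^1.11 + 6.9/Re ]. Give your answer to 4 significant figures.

f ≈ 0.06089

Re = ρVD/μ = 995.8·0.008195·0.05822/0.000452 = 1051.
Re < 2300 → laminar, so f = 64/Re = 0.06089 (roughness is irrelevant in laminar flow).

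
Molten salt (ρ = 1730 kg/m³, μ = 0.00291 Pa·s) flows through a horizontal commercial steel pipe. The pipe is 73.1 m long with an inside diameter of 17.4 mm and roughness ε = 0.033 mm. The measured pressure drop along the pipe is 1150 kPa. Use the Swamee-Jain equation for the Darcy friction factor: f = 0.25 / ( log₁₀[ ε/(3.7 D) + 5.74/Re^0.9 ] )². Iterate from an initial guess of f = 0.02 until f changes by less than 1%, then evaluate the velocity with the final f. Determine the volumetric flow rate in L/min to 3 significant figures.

Rearranging Darcy-Weisbach: V = √(2·ΔP·D/(f·L·ρ)). With ε/D = 3.3e-05/0.0174 = 0.0019, iterate starting from f = 0.02:
  f = 0.02 → V = √(2·1.15e+06·0.0174/(0.02·73.1·1730)) = 3.978 m/s; Re = ρVD/μ = 4.115e+04; f → 0.02709
  f = 0.02709 → V = 3.418 m/s; Re = 3.536e+04; f → 0.02758
  f = 0.02758 → V = 3.388 m/s; Re = 3.504e+04; f → 0.02761
Converged (Δf/f < 1%). With the final f = 0.02761: V = √(2·1.15e+06·0.0174/(0.02761·73.1·1730)) = 3.386 m/s.
Q = V·A = 3.386·(π/4·0.0174²) = 0.0008051 m³/s = 48.3 L/min.

Q ≈ 48.3 L/min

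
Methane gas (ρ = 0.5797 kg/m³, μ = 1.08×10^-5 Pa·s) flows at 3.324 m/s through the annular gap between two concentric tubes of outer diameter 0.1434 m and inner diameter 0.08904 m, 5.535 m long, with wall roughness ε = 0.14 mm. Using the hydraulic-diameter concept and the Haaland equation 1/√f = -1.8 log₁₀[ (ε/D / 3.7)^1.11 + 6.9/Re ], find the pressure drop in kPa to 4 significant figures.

ΔP ≈ 0.01126 kPa

Hydraulic diameter D_h = 4A/P = D_o - D_i = 0.1434 - 0.08904 = 0.05436 m.
Re = ρVD_h/μ = 0.5797·3.324·0.05436/1.08e-05 = 9699.
ε/D_h = 0.00014/0.05436 = 0.00258; Haaland gives 1/√f = -1.8 log₁₀[0.000313+0.000711] = 5.381, so f = 0.03453.
ΔP = f(L/D_h)(ρV²/2) = 0.03453·5.535/0.05436·3.203 = 11.26 Pa.
ΔP = 0.01126 kPa.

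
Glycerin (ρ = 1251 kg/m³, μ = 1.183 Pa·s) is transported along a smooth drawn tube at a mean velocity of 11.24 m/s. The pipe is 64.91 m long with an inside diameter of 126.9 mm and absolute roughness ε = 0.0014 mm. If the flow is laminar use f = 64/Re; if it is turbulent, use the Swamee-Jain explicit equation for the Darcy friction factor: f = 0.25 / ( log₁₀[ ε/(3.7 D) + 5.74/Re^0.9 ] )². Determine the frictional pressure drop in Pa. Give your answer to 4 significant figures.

ΔP ≈ 1715000 Pa

Reynolds number Re = ρVD/μ = 1251 · 11.24 · 0.1269 / 1.18 = 1508.
Re < 2300 → laminar flow, so f = 64/Re = 64/1508 = 0.04243 (the turbulent correlation is not needed).
Darcy-Weisbach: ΔP = f(L/D)(ρV²/2) = 0.04243·(64.91/0.1269)·(1251·11.24²/2) = 0.04243·511.5·7.902e+04 = 1.715e+06 Pa.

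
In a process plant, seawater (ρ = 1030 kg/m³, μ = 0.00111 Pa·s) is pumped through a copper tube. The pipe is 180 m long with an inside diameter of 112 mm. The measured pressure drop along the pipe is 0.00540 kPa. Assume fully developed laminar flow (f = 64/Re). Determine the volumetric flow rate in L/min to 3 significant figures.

For laminar flow, f = 64/Re with Re = ρVD/μ, so Darcy-Weisbach reduces to ΔP = 32μLV/D². Solving for V: V = ΔP·D²/(32μL) = 5.4·(0.112)²/(32·0.00111·180) = 0.01059 m/s.
Check: Re = ρVD/μ = 1030·0.01059·0.112/0.00111 = 1101 < 2300, so the laminar assumption holds.
Q = V·A = 0.01059·(π/4·0.112²) = 0.0001044 m³/s = 6.26 L/min.

Q ≈ 6.26 L/min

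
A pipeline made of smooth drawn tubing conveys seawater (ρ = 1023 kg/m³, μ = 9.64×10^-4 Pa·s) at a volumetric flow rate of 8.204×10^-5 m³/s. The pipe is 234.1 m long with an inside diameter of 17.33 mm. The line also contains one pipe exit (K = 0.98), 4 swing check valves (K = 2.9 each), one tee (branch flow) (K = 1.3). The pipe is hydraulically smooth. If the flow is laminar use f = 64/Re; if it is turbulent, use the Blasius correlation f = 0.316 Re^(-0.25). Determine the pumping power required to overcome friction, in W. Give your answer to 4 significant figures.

Cross-sectional area A = πD²/4 = π(0.01733)²/4 = 0.0002359 m²; mean velocity V = Q/A = 8.204e-05/0.0002359 = 0.3478 m/s.
Reynolds number Re = ρVD/μ = 1023 · 0.3478 · 0.01733 / 0.000964 = 6396.
Re > 4000 → turbulent. Smooth-pipe (Blasius): f = 0.316 Re^(-0.25) = 0.316/(6396)^0.25 = 0.03533.
Total minor-loss coefficient ΣK = 1·0.98 + 4·2.9 + 1·1.3 = 13.9.
ΔP = [f·L/D + ΣK]·(ρV²/2) = [0.03533·234.1/0.01733 + 13.9]·(1023·0.3478²/2) = [477.3 + 13.9]·61.88 = 3.039e+04 Pa.
Pumping power P = QΔP = 8.204e-05·3.039e+04 = 2.4935 W = 2.493 W.

P ≈ 2.493 W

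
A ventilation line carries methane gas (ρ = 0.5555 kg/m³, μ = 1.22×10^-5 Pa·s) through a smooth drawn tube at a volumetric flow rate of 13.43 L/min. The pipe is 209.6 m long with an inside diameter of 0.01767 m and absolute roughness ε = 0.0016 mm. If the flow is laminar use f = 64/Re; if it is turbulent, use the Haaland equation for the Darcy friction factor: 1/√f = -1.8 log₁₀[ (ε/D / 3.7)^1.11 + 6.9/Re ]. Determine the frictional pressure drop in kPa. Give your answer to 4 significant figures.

Q = 13.43 L/min = 13.43/60000 = 0.0002238 m³/s.
Cross-sectional area A = πD²/4 = π(0.01767)²/4 = 0.0002452 m²; mean velocity V = Q/A = 0.0002238/0.0002452 = 0.9128 m/s.
Reynolds number Re = ρVD/μ = 0.5555 · 0.9128 · 0.01767 / 1.22e-05 = 734.4.
Re < 2300 → laminar flow, so f = 64/Re = 64/734.4 = 0.08715 (the turbulent correlation is not needed).
Darcy-Weisbach: ΔP = f(L/D)(ρV²/2) = 0.08715·(209.6/0.01767)·(0.5555·0.9128²/2) = 0.08715·1.186e+04·0.2314 = 239.2 Pa.
ΔP = 239.2 Pa = 0.2392 kPa.

ΔP ≈ 0.2392 kPa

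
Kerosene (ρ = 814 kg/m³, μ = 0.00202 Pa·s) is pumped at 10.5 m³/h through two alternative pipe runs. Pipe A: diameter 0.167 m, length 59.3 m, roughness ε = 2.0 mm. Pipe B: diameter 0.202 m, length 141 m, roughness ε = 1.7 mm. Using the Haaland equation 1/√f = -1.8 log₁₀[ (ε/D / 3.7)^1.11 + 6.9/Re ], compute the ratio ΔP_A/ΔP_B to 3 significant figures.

ΔP_A/ΔP_B ≈ 1.15

Pipe A: V = Q/A = 0.002917/0.0219 = 0.1332 m/s; Re = 8961; ε/D = 0.012; Haaland → f = 0.04554; ΔP_A = f(L/D)(ρV²/2) = 116.7 Pa.
Pipe B: V = Q/A = 0.002917/0.03205 = 0.09101 m/s; Re = 7408; ε/D = 0.00842; Haaland → f = 0.04302; ΔP_B = f(L/D)(ρV²/2) = 101.2 Pa.
ΔP_A/ΔP_B = 116.7/101.2 = 1.15.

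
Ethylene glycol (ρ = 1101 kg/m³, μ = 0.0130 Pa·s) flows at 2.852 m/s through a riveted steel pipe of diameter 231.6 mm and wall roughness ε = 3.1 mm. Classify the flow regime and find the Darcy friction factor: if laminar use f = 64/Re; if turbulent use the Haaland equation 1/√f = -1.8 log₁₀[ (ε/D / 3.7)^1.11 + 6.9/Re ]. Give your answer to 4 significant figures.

f ≈ 0.04286

Re = ρVD/μ = 1101·2.852·0.2316/0.013 = 5.594e+04.
Re > 4000 → turbulent. ε/D = 0.0031/0.2316 = 0.0134; Haaland: 1/√f = -1.8 log₁₀[0.00195 + 0.000123] = 4.83, so f = 0.04286.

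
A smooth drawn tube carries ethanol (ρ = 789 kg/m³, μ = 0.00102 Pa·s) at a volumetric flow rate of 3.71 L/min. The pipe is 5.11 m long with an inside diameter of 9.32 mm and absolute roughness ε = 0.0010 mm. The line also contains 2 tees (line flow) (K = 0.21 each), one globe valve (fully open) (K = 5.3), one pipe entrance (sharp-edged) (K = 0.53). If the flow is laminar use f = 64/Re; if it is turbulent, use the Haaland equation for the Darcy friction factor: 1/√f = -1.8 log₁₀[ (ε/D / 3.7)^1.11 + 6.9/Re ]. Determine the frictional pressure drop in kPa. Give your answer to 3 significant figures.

ΔP ≈ 8.23 kPa

Q = 3.71 L/min = 3.71/60000 = 6.183e-05 m³/s.
Cross-sectional area A = πD²/4 = π(0.00932)²/4 = 6.822e-05 m²; mean velocity V = Q/A = 6.183e-05/6.822e-05 = 0.9064 m/s.
Reynolds number Re = ρVD/μ = 789 · 0.9064 · 0.00932 / 0.00102 = 6534.
Re > 4000 → turbulent. Relative roughness ε/D = 1e-06/0.00932 = 0.000107. Haaland: 1/√f = -1.8 log₁₀[(0.000107/3.7)^1.11 + 6.9/6534] = -1.8 log₁₀[9.19e-06 + 0.00106] = 5.351, so f = 0.03493.
Total minor-loss coefficient ΣK = 2·0.21 + 1·5.3 + 1·0.53 = 6.25.
ΔP = [f·L/D + ΣK]·(ρV²/2) = [0.03493·5.11/0.00932 + 6.25]·(789·0.9064²/2) = [19.15 + 6.25]·324.1 = 8232 Pa.
ΔP = 8232 Pa = 8.23 kPa.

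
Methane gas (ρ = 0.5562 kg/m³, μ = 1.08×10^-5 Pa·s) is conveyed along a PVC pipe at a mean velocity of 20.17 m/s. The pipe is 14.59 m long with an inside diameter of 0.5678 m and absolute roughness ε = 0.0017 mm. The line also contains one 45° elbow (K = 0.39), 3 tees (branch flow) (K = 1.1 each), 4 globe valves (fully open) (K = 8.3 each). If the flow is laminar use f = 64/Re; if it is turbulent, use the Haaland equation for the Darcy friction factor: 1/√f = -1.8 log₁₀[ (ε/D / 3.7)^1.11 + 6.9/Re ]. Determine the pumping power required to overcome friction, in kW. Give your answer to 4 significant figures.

P ≈ 21.51 kW

Reynolds number Re = ρVD/μ = 0.5562 · 20.17 · 0.5678 / 1.08e-05 = 5.898e+05.
Re > 4000 → turbulent. Relative roughness ε/D = 1.7e-06/0.5678 = 2.99e-06. Haaland: 1/√f = -1.8 log₁₀[(2.99e-06/3.7)^1.11 + 6.9/5.898e+05] = -1.8 log₁₀[1.73e-07 + 1.17e-05] = 8.866, so f = 0.01272.
Total minor-loss coefficient ΣK = 1·0.39 + 3·1.1 + 4·8.3 = 36.9.
ΔP = [f·L/D + ΣK]·(ρV²/2) = [0.01272·14.59/0.5678 + 36.9]·(0.5562·20.17²/2) = [0.3269 + 36.9]·113.1 = 4211 Pa.
Q = V·A = 20.17·0.2532 = 5.107 m³/s.
Pumping power P = QΔP = 5.107·4211 = 21505 W = 21.51 kW.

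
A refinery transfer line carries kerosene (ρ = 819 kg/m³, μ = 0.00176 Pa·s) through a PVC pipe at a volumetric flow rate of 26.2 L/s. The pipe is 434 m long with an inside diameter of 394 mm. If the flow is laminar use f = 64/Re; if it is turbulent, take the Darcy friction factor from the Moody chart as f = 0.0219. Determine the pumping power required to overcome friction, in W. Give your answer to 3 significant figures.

P ≈ 12.0 W

Q = 26.2 L/s = 26.2/1000 = 0.0262 m³/s.
Cross-sectional area A = πD²/4 = π(0.394)²/4 = 0.1219 m²; mean velocity V = Q/A = 0.0262/0.1219 = 0.2149 m/s.
Reynolds number Re = ρVD/μ = 819 · 0.2149 · 0.394 / 0.00176 = 3.94e+04.
Re > 4000 → turbulent; use the Moody-chart value f = 0.0219.
Darcy-Weisbach: ΔP = f(L/D)(ρV²/2) = 0.0219·(434/0.394)·(819·0.2149²/2) = 0.0219·1102·18.91 = 456.2 Pa.
Pumping power P = QΔP = 0.0262·456.2 = 11.95 W = 12.0 W.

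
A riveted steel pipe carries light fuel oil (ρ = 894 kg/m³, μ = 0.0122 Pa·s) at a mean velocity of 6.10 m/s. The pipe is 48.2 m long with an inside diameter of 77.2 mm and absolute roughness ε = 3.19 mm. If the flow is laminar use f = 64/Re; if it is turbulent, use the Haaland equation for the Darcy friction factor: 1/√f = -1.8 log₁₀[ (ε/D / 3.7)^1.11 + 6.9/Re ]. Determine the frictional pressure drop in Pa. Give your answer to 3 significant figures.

Reynolds number Re = ρVD/μ = 894 · 6.1 · 0.0772 / 0.0122 = 3.451e+04.
Re > 4000 → turbulent. Relative roughness ε/D = 0.00319/0.0772 = 0.0413. Haaland: 1/√f = -1.8 log₁₀[(0.0413/3.7)^1.11 + 6.9/3.451e+04] = -1.8 log₁₀[0.00681 + 0.0002] = 3.878, so f = 0.06651.
Darcy-Weisbach: ΔP = f(L/D)(ρV²/2) = 0.06651·(48.2/0.0772)·(894·6.1²/2) = 0.06651·624.4·1.663e+04 = 6.907e+05 Pa.

ΔP ≈ 691000 Pa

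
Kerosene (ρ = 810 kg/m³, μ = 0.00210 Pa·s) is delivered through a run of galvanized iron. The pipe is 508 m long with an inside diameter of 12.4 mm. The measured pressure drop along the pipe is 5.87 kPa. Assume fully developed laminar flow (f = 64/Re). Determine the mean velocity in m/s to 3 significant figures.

V ≈ 0.0264 m/s

For laminar flow, f = 64/Re with Re = ρVD/μ, so Darcy-Weisbach reduces to ΔP = 32μLV/D². Solving for V: V = ΔP·D²/(32μL) = 5870·(0.0124)²/(32·0.0021·508) = 0.02644 m/s.
Check: Re = ρVD/μ = 810·0.02644·0.0124/0.0021 = 126.5 < 2300, so the laminar assumption holds.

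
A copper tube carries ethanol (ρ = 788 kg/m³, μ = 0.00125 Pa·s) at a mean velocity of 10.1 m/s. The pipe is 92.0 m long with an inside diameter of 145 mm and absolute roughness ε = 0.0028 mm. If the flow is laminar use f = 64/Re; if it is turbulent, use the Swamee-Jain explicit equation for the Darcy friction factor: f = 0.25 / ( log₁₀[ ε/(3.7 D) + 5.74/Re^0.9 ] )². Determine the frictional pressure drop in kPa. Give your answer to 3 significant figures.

ΔP ≈ 311 kPa

Reynolds number Re = ρVD/μ = 788 · 10.1 · 0.145 / 0.00125 = 9.232e+05.
Re > 4000 → turbulent. Relative roughness ε/D = 2.8e-06/0.145 = 1.93e-05. Swamee-Jain: f = 0.25/(log₁₀[1.93e-05/3.7 + 5.74/9.232e+05^0.9])² = 0.25/(log₁₀[5.22e-06 + 2.46e-05])² = 0.25/(-4.526)² = 0.0122.
Darcy-Weisbach: ΔP = f(L/D)(ρV²/2) = 0.0122·(92/0.145)·(788·10.1²/2) = 0.0122·634.5·4.019e+04 = 3.112e+05 Pa.
ΔP = 3.112e+05 Pa = 311 kPa.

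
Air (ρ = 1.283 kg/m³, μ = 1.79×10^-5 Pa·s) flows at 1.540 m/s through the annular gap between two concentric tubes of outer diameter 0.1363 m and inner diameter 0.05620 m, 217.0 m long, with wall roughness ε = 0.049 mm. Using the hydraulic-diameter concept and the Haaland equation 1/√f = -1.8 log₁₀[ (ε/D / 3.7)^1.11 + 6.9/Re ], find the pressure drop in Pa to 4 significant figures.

Hydraulic diameter D_h = 4A/P = D_o - D_i = 0.1363 - 0.0562 = 0.0801 m.
Re = ρVD_h/μ = 1.283·1.54·0.0801/1.79e-05 = 8842.
ε/D_h = 4.9e-05/0.0801 = 0.000612; Haaland gives 1/√f = -1.8 log₁₀[6.34e-05+0.00078] = 5.533, so f = 0.03267.
ΔP = f(L/D_h)(ρV²/2) = 0.03267·217/0.0801·1.521 = 134.6 Pa.

ΔP ≈ 134.6 Pa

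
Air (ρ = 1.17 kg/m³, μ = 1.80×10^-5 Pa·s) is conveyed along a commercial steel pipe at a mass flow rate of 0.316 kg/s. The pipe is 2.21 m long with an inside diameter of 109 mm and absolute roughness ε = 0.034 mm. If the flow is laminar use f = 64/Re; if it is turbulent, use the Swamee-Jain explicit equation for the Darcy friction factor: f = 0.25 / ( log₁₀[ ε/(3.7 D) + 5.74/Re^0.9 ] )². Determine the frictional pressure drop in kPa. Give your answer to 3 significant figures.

A = πD²/4 = π(0.109)²/4 = 0.009331 m²; mean velocity V = ṁ/(ρA) = 0.316/(1.17 · 0.009331) = 28.94 m/s.
Reynolds number Re = ρVD/μ = 1.17 · 28.94 · 0.109 / 1.8e-05 = 2.051e+05.
Re > 4000 → turbulent. Relative roughness ε/D = 3.4e-05/0.109 = 0.000312. Swamee-Jain: f = 0.25/(log₁₀[0.000312/3.7 + 5.74/2.051e+05^0.9])² = 0.25/(log₁₀[8.43e-05 + 9.51e-05])² = 0.25/(-3.746)² = 0.01781.
Darcy-Weisbach: ΔP = f(L/D)(ρV²/2) = 0.01781·(2.21/0.109)·(1.17·28.94²/2) = 0.01781·20.28·490.1 = 177 Pa.
ΔP = 177 Pa = 0.177 kPa.

ΔP ≈ 0.177 kPa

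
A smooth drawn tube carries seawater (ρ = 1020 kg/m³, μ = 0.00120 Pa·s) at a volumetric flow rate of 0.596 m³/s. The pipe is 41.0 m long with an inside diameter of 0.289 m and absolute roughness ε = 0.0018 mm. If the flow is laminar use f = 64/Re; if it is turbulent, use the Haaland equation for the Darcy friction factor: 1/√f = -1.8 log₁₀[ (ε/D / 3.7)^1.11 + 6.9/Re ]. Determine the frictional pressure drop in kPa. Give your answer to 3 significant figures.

Cross-sectional area A = πD²/4 = π(0.289)²/4 = 0.0656 m²; mean velocity V = Q/A = 0.596/0.0656 = 9.086 m/s.
Reynolds number Re = ρVD/μ = 1020 · 9.086 · 0.289 / 0.0012 = 2.232e+06.
Re > 4000 → turbulent. Relative roughness ε/D = 1.8e-06/0.289 = 6.23e-06. Haaland: 1/√f = -1.8 log₁₀[(6.23e-06/3.7)^1.11 + 6.9/2.232e+06] = -1.8 log₁₀[3.9e-07 + 3.09e-06] = 9.825, so f = 0.01036.
Darcy-Weisbach: ΔP = f(L/D)(ρV²/2) = 0.01036·(41/0.289)·(1020·9.086²/2) = 0.01036·141.9·4.21e+04 = 6.188e+04 Pa.
ΔP = 6.188e+04 Pa = 61.9 kPa.

ΔP ≈ 61.9 kPa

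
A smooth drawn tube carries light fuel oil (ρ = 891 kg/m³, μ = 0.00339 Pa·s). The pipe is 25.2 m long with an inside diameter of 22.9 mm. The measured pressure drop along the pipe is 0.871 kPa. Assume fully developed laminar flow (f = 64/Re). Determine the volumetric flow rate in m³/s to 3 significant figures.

Q ≈ 6.88×10^-5 m³/s

For laminar flow, f = 64/Re with Re = ρVD/μ, so Darcy-Weisbach reduces to ΔP = 32μLV/D². Solving for V: V = ΔP·D²/(32μL) = 871·(0.0229)²/(32·0.00339·25.2) = 0.1671 m/s.
Check: Re = ρVD/μ = 891·0.1671·0.0229/0.00339 = 1006 < 2300, so the laminar assumption holds.
Q = V·A = 0.1671·(π/4·0.0229²) = 6.882e-05 m³/s = 6.88×10^-5 m³/s.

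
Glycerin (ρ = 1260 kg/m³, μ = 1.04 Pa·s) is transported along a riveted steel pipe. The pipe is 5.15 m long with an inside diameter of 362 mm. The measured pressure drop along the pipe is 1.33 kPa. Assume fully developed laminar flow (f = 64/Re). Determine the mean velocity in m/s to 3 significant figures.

V ≈ 1.02 m/s

For laminar flow, f = 64/Re with Re = ρVD/μ, so Darcy-Weisbach reduces to ΔP = 32μLV/D². Solving for V: V = ΔP·D²/(32μL) = 1330·(0.362)²/(32·1.04·5.15) = 1.017 m/s.
Check: Re = ρVD/μ = 1260·1.017·0.362/1.04 = 446 < 2300, so the laminar assumption holds.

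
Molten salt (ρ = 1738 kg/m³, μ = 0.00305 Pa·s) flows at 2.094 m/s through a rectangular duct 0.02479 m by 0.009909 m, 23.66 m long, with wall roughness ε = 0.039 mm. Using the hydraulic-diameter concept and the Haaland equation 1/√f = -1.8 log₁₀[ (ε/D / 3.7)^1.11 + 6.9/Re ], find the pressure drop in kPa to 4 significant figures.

Hydraulic diameter D_h = 4A/P = 4·(0.02479·0.009909)/(2·(0.02479+0.009909)) = 0.0009826/0.0694 = 0.01416 m.
Re = ρVD_h/μ = 1738·2.094·0.01416/0.00305 = 1.689e+04.
ε/D_h = 3.9e-05/0.01416 = 0.00275; Haaland gives 1/√f = -1.8 log₁₀[0.000337+0.000408] = 5.63, so f = 0.03155.
ΔP = f(L/D_h)(ρV²/2) = 0.03155·23.66/0.01416·3810 = 2.009e+05 Pa.
ΔP = 200.9 kPa.

ΔP ≈ 200.9 kPa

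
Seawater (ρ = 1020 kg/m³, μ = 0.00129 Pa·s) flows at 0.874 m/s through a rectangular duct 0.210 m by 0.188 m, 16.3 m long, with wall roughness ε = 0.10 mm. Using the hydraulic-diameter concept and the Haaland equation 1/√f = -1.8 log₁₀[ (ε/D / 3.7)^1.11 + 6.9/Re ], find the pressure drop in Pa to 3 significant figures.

ΔP ≈ 619 Pa

Hydraulic diameter D_h = 4A/P = 4·(0.21·0.188)/(2·(0.21+0.188)) = 0.1579/0.796 = 0.1984 m.
Re = ρVD_h/μ = 1020·0.874·0.1984/0.00129 = 1.371e+05.
ε/D_h = 0.0001/0.1984 = 0.000504; Haaland gives 1/√f = -1.8 log₁₀[5.12e-05+5.03e-05] = 7.188, so f = 0.01935.
ΔP = f(L/D_h)(ρV²/2) = 0.01935·16.3/0.1984·389.6 = 619.4 Pa.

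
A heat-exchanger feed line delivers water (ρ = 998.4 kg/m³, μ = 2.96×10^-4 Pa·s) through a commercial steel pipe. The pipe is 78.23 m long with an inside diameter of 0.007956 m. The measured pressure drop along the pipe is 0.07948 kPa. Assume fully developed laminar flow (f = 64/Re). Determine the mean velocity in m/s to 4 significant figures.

For laminar flow, f = 64/Re with Re = ρVD/μ, so Darcy-Weisbach reduces to ΔP = 32μLV/D². Solving for V: V = ΔP·D²/(32μL) = 79.48·(0.007956)²/(32·0.000296·78.23) = 0.006789 m/s.
Check: Re = ρVD/μ = 998.4·0.006789·0.007956/0.000296 = 182.2 < 2300, so the laminar assumption holds.

V ≈ 0.006789 m/s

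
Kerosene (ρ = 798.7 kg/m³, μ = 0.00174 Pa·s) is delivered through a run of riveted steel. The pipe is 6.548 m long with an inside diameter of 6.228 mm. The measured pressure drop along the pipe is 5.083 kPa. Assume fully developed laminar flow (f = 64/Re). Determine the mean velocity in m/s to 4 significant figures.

For laminar flow, f = 64/Re with Re = ρVD/μ, so Darcy-Weisbach reduces to ΔP = 32μLV/D². Solving for V: V = ΔP·D²/(32μL) = 5083·(0.006228)²/(32·0.00174·6.548) = 0.5408 m/s.
Check: Re = ρVD/μ = 798.7·0.5408·0.006228/0.00174 = 1546 < 2300, so the laminar assumption holds.

V ≈ 0.5408 m/s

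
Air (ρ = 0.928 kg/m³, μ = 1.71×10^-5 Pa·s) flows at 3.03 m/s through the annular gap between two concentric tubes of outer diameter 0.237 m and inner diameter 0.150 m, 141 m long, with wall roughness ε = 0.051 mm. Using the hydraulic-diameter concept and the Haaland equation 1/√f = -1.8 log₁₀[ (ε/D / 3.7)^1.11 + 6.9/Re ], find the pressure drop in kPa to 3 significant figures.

ΔP ≈ 0.200 kPa

Hydraulic diameter D_h = 4A/P = D_o - D_i = 0.237 - 0.15 = 0.087 m.
Re = ρVD_h/μ = 0.928·3.03·0.087/1.71e-05 = 1.431e+04.
ε/D_h = 5.1e-05/0.087 = 0.000586; Haaland gives 1/√f = -1.8 log₁₀[6.05e-05+0.000482] = 5.878, so f = 0.02895.
ΔP = f(L/D_h)(ρV²/2) = 0.02895·141/0.087·4.26 = 199.8 Pa.
ΔP = 0.200 kPa.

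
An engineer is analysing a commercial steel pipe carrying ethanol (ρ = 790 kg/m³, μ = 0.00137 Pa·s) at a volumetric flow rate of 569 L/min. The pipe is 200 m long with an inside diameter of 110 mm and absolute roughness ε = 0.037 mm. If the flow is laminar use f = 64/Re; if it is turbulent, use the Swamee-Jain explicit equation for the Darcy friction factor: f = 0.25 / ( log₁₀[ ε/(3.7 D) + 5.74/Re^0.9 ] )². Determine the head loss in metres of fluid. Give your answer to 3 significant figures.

Q = 569 L/min = 569/60000 = 0.009483 m³/s.
Cross-sectional area A = πD²/4 = π(0.11)²/4 = 0.009503 m²; mean velocity V = Q/A = 0.009483/0.009503 = 0.9979 m/s.
Reynolds number Re = ρVD/μ = 790 · 0.9979 · 0.11 / 0.00137 = 6.33e+04.
Re > 4000 → turbulent. Relative roughness ε/D = 3.7e-05/0.11 = 0.000336. Swamee-Jain: f = 0.25/(log₁₀[0.000336/3.7 + 5.74/6.33e+04^0.9])² = 0.25/(log₁₀[9.09e-05 + 0.000274])² = 0.25/(-3.438)² = 0.02115.
Darcy-Weisbach: ΔP = f(L/D)(ρV²/2) = 0.02115·(200/0.11)·(790·0.9979²/2) = 0.02115·1818·393.3 = 1.513e+04 Pa.
Head loss h_f = ΔP/(ρg) = 1.513e+04/(790·9.81) = 1.95 m.

h_f ≈ 1.95 m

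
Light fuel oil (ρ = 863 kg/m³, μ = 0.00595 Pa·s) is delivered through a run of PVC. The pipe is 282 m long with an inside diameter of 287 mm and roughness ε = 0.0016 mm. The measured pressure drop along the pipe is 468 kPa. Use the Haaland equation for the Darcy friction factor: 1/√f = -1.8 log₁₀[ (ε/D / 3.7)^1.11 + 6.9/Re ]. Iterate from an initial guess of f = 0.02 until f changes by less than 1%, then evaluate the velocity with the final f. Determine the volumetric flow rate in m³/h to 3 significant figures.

Q ≈ 2080 m³/h

Rearranging Darcy-Weisbach: V = √(2·ΔP·D/(f·L·ρ)). With ε/D = 1.6e-06/0.287 = 5.57e-06, iterate starting from f = 0.02:
  f = 0.02 → V = √(2·4.68e+05·0.287/(0.02·282·863)) = 7.429 m/s; Re = ρVD/μ = 3.092e+05; f → 0.01431
  f = 0.01431 → V = 8.784 m/s; Re = 3.656e+05; f → 0.01388
  f = 0.01388 → V = 8.919 m/s; Re = 3.713e+05; f → 0.01384
Converged (Δf/f < 1%). With the final f = 0.01384: V = √(2·4.68e+05·0.287/(0.01384·282·863)) = 8.932 m/s.
Q = V·A = 8.932·(π/4·0.287²) = 0.5778 m³/s = 2080 m³/h.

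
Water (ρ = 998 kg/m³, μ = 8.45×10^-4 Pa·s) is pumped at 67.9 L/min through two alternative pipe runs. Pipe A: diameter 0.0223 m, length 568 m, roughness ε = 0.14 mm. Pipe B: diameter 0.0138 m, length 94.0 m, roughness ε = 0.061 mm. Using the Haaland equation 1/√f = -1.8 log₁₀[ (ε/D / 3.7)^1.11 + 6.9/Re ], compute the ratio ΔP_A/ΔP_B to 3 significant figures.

ΔP_A/ΔP_B ≈ 0.613

Pipe A: V = Q/A = 0.001132/0.0003906 = 2.897 m/s; Re = 7.631e+04; ε/D = 0.00628; Haaland → f = 0.0336; ΔP_A = f(L/D)(ρV²/2) = 3.585e+06 Pa.
Pipe B: V = Q/A = 0.001132/0.0001496 = 7.566 m/s; Re = 1.233e+05; ε/D = 0.00442; Haaland → f = 0.03007; ΔP_B = f(L/D)(ρV²/2) = 5.852e+06 Pa.
ΔP_A/ΔP_B = 3.585e+06/5.852e+06 = 0.613.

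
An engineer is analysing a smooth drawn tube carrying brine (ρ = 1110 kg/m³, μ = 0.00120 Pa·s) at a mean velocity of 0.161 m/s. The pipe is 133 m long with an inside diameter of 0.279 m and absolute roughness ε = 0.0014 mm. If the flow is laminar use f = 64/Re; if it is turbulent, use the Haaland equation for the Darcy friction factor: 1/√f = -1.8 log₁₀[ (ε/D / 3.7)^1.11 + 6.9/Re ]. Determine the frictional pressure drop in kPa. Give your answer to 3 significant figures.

Reynolds number Re = ρVD/μ = 1110 · 0.161 · 0.279 / 0.0012 = 4.155e+04.
Re > 4000 → turbulent. Relative roughness ε/D = 1.4e-06/0.279 = 5.02e-06. Haaland: 1/√f = -1.8 log₁₀[(5.02e-06/3.7)^1.11 + 6.9/4.155e+04] = -1.8 log₁₀[3.07e-07 + 0.000166] = 6.802, so f = 0.02161.
Darcy-Weisbach: ΔP = f(L/D)(ρV²/2) = 0.02161·(133/0.279)·(1110·0.161²/2) = 0.02161·476.7·14.39 = 148.2 Pa.
ΔP = 148.2 Pa = 0.148 kPa.

ΔP ≈ 0.148 kPa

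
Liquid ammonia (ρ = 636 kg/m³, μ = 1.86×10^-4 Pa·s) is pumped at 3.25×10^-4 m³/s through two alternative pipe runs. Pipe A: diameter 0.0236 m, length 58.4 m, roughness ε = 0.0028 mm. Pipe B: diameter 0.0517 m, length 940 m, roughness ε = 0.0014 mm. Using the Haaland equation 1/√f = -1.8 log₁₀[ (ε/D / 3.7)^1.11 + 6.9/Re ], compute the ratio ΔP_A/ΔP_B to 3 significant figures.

Pipe A: V = Q/A = 0.000325/0.0004374 = 0.743 m/s; Re = 5.996e+04; ε/D = 0.000119; Haaland → f = 0.02027; ΔP_A = f(L/D)(ρV²/2) = 8806 Pa.
Pipe B: V = Q/A = 0.000325/0.002099 = 0.1548 m/s; Re = 2.737e+04; ε/D = 2.71e-05; Haaland → f = 0.02388; ΔP_B = f(L/D)(ρV²/2) = 3309 Pa.
ΔP_A/ΔP_B = 8806/3309 = 2.66.

ΔP_A/ΔP_B ≈ 2.66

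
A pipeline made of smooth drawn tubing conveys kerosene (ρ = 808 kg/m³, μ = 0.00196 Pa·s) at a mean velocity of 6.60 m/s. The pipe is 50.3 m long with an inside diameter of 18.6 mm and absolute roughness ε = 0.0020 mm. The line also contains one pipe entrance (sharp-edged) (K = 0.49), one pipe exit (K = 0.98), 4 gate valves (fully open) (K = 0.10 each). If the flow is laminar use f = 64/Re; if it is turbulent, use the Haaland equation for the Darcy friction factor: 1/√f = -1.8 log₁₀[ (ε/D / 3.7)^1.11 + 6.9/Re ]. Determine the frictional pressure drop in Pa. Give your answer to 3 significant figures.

Reynolds number Re = ρVD/μ = 808 · 6.6 · 0.0186 / 0.00196 = 5.061e+04.
Re > 4000 → turbulent. Relative roughness ε/D = 2e-06/0.0186 = 0.000108. Haaland: 1/√f = -1.8 log₁₀[(0.000108/3.7)^1.11 + 6.9/5.061e+04] = -1.8 log₁₀[9.21e-06 + 0.000136] = 6.907, so f = 0.02096.
Total minor-loss coefficient ΣK = 1·0.49 + 1·0.98 + 4·0.1 = 1.87.
ΔP = [f·L/D + ΣK]·(ρV²/2) = [0.02096·50.3/0.0186 + 1.87]·(808·6.6²/2) = [56.69 + 1.87]·1.76e+04 = 1.031e+06 Pa.

ΔP ≈ 1.03×10^6 Pa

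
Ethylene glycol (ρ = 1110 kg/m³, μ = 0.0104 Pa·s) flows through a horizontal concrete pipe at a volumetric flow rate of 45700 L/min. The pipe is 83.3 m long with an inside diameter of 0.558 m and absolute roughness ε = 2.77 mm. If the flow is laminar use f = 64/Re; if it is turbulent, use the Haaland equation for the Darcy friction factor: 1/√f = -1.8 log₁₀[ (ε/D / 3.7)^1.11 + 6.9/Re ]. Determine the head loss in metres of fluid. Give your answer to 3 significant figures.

Q = 45700 L/min = 45700/60000 = 0.7617 m³/s.
Cross-sectional area A = πD²/4 = π(0.558)²/4 = 0.2445 m²; mean velocity V = Q/A = 0.7617/0.2445 = 3.115 m/s.
Reynolds number Re = ρVD/μ = 1110 · 3.115 · 0.558 / 0.0104 = 1.855e+05.
Re > 4000 → turbulent. Relative roughness ε/D = 0.00277/0.558 = 0.00496. Haaland: 1/√f = -1.8 log₁₀[(0.00496/3.7)^1.11 + 6.9/1.855e+05] = -1.8 log₁₀[0.000648 + 3.72e-05] = 5.695, so f = 0.03083.
Darcy-Weisbach: ΔP = f(L/D)(ρV²/2) = 0.03083·(83.3/0.558)·(1110·3.115²/2) = 0.03083·149.3·5384 = 2.478e+04 Pa.
Head loss h_f = ΔP/(ρg) = 2.478e+04/(1110·9.81) = 2.28 m.

h_f ≈ 2.28 m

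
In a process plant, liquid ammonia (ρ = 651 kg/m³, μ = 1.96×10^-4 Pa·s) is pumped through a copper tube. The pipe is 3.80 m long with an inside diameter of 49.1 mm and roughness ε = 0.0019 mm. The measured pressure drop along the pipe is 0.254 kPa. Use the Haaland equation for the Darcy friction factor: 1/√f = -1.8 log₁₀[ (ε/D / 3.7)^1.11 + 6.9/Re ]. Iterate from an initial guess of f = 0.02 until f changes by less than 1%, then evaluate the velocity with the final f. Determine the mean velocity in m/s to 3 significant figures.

V ≈ 0.765 m/s

Rearranging Darcy-Weisbach: V = √(2·ΔP·D/(f·L·ρ)). With ε/D = 1.9e-06/0.0491 = 3.87e-05, iterate starting from f = 0.02:
  f = 0.02 → V = √(2·254·0.0491/(0.02·3.8·651)) = 0.71 m/s; Re = ρVD/μ = 1.158e+05; f → 0.01747
  f = 0.01747 → V = 0.7598 m/s; Re = 1.239e+05; f → 0.01724
  f = 0.01724 → V = 0.7649 m/s; Re = 1.247e+05; f → 0.01721
Converged (Δf/f < 1%). With the final f = 0.01721: V = √(2·254·0.0491/(0.01721·3.8·651)) = 0.7654 m/s.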